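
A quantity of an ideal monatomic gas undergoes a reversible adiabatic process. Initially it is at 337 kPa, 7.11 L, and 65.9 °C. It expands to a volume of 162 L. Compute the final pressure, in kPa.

Since PV^γ is constant along a reversible adiabat, P₂ = P₁ (V₁/V₂)^γ.
γ = 5/3 for a monatomic ideal gas.
P₂ = 337 × (7.11/162)^(5/3) = 1.84 kPa.

P₂ ≈ 1.84 kPa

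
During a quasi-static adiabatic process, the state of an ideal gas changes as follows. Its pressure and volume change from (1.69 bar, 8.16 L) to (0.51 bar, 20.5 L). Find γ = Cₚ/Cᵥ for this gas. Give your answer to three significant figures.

PV^γ = const ⇒ γ = ln(P₂/P₁) / ln(V₁/V₂).
γ = ln(0.51/1.69) / ln(8.16/20.5) = 1.301.

γ ≈ 1.30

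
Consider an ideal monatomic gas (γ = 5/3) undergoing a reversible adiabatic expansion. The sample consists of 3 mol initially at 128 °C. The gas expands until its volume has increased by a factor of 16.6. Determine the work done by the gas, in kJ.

Adiabatic: T₁V₁^(γ−1) = T₂V₂^(γ−1) ⇒ T₂ = T₁ (V₁/V₂)^(γ−1).
T₁ = 128 °C = 401.1 K.
T₂ = 401.1 × (1/16.6)^(2/3) = 61.65 K.
Q = 0, so ΔU = W_on_gas = nCᵥΔT with Cᵥ = R/(γ−1) = 12.47 J/(mol·K).
ΔU = 3 × 12.47 × (61.65 − 401.1) = -12700 J.
Work done by the gas = −ΔU = 12700 J.

W ≈ 12.7 kJ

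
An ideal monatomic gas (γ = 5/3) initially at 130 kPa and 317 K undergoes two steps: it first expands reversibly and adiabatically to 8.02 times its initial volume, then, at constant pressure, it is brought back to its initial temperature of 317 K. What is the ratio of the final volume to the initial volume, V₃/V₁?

V₃/V₁ ≈ 32.1

Adiabatic step: V₂/V₁ = 8.02; T₂ = T₁·(1/8.02)^(2/3) = 79.12 K.
Isobaric step: V₃/V₂ = T₃/T₂ = 317/79.12.
V₃/V₁ = (V₂/V₁)(V₃/V₂) = 8.02 × (317/79.12) = 32.13.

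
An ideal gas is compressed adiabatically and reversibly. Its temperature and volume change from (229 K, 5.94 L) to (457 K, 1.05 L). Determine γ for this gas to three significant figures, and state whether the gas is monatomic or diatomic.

TV^(γ−1) = const ⇒ γ − 1 = ln(T₂/T₁) / ln(V₁/V₂).
γ = 1 + ln(457/229) / ln(5.94/1.05) = 1.399.
γ ≈ 1.40 is close to 7/5, so the gas is diatomic.

γ ≈ 1.40; diatomic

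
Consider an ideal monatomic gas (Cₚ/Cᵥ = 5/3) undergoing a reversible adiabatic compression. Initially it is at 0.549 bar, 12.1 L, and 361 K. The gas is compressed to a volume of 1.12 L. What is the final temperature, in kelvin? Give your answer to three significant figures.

T₂ ≈ 1760 K

Adiabatic: T₁V₁^(γ−1) = T₂V₂^(γ−1) ⇒ T₂ = T₁ (V₁/V₂)^(γ−1).
T₂ = 361 × (12.1/1.12)^(2/3) = 1764 K.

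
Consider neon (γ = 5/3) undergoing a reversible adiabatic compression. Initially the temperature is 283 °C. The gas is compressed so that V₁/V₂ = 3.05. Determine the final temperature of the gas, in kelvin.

Adiabatic: T₁V₁^(γ−1) = T₂V₂^(γ−1) ⇒ T₂ = T₁ (V₁/V₂)^(γ−1).
T₁ = 283 °C = 556.1 K.
T₂ = 556.1 × 3.05^(2/3) = 1170 K.

T₂ ≈ 1170 K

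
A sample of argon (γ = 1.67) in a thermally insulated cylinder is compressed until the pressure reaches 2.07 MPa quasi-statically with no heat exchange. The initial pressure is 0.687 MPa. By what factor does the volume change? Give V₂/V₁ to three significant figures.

From PV^γ = const, V₂/V₁ = (P₁/P₂)^(1/γ).
V₂/V₁ = (0.687/2.07)^(0.599) = 0.5166.

V₂/V₁ ≈ 0.517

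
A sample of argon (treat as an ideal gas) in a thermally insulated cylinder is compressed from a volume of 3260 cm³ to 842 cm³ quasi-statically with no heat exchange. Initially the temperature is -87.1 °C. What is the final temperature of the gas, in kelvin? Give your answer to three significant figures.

T₂ ≈ 459 K

For a reversible adiabat TV^(γ−1) is constant, so T₂ = T₁ (V₁/V₂)^(γ−1).
For a monatomic ideal gas γ = 5/3, so γ−1 = 2/3.
T₁ = -87.1 °C = 186 K.
T₂ = 186 × (3260/842)^(2/3) = 458.7 K.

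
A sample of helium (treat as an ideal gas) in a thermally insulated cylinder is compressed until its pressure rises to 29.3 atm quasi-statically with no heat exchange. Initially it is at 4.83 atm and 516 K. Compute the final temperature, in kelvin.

T₂ ≈ 1060 K

Along an adiabat T P^((1−γ)/γ) is constant, so T₂ = T₁ (P₂/P₁)^((γ−1)/γ).
For a monatomic ideal gas γ = 5/3, so (γ−1)/γ = 2/5.
T₂ = 516 × (29.3/4.83)^(2/5) = 1061 K.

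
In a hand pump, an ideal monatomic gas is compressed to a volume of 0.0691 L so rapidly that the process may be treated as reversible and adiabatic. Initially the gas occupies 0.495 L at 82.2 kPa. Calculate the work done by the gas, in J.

γ = 5/3 for a monatomic ideal gas.
P₂ = P₁(V₁/V₂)^γ = 82.2×(0.495/0.0691)^(5/3) = 2188 kPa.
For a reversible adiabat, W_by_gas = (P₁V₁ − P₂V₂)/(γ−1).
W_by = (82200×0.000495 − 2.188×10^6×6.91×10^-5) / (2/3) = -165.8 J.

W ≈ -166 J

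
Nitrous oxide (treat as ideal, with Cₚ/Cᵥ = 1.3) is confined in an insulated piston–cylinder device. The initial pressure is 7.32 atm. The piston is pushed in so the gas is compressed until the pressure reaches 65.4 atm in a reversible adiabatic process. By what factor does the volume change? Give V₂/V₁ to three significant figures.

V₂/V₁ ≈ 0.186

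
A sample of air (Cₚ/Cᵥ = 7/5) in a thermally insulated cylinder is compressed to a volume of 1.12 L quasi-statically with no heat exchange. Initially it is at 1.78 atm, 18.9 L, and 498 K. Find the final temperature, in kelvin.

For a reversible adiabat TV^(γ−1) is constant, so T₂ = T₁ (V₁/V₂)^(γ−1).
T₂ = 498 × (18.9/1.12)^(2/5) = 1542 K.

T₂ ≈ 1540 K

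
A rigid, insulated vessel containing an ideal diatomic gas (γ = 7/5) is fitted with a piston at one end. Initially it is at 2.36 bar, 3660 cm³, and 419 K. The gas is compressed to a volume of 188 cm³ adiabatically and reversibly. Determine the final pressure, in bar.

Since PV^γ is constant along a reversible adiabat, P₂ = P₁ (V₁/V₂)^γ.
P₂ = 2.36 × (3660/188)^(7/5) = 150.6 bar.

P₂ ≈ 151 bar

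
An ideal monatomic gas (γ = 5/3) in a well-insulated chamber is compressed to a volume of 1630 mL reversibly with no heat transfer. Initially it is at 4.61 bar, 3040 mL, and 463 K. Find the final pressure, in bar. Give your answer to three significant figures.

Since PV^γ is constant along a reversible adiabat, P₂ = P₁ (V₁/V₂)^γ.
P₂ = 4.61 × (3040/1630)^(5/3) = 13.03 bar.

P₂ ≈ 13.0 bar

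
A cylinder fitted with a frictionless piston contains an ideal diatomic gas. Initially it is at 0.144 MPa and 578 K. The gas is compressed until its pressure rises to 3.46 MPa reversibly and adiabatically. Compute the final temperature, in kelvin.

T₂ ≈ 1430 K

Adiabatic: T₂/T₁ = (P₂/P₁)^((γ−1)/γ).
For a diatomic ideal gas γ = 7/5, so (γ−1)/γ = 2/7.
T₂ = 578 × (3.46/0.144)^(2/7) = 1434 K.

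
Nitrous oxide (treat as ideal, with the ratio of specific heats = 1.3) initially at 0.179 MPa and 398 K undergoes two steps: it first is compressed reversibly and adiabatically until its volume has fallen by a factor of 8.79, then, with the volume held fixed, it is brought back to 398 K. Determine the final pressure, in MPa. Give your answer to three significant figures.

Adiabatic step (PV^γ = const): P₂ = 0.179×8.79^(1.3) = 3.02 MPa; T₂ = 398×8.79^(0.3) = 764 K.
Isochoric: P₃ = P₂(T₃/T₂) = 3.02 × (398/764) = 1.573 MPa.

P₃ ≈ 1.57 MPa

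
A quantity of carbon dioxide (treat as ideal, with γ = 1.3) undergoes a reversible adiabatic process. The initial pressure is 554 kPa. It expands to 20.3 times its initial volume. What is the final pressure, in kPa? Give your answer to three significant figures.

P₂ ≈ 11.1 kPa

Since PV^γ is constant along a reversible adiabat, P₂ = P₁ (V₁/V₂)^γ.
P₂ = 554 × (1/20.3)^(1.3) = 11.06 kPa.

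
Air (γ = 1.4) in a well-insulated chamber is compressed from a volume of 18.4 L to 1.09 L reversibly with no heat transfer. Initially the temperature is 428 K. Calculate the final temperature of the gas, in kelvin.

T₂ ≈ 1330 K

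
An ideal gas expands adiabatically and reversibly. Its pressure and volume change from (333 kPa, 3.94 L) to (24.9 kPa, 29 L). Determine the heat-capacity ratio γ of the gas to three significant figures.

PV^γ = const ⇒ γ = ln(P₂/P₁) / ln(V₁/V₂).
γ = ln(24.9/333) / ln(3.94/29) = 1.299.

γ ≈ 1.30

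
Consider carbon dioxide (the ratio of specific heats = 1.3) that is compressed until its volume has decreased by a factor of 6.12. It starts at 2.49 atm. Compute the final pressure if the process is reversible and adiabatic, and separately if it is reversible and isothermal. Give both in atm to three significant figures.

Isothermal: P₂ = P₁(V₁/V₂) = 2.49×6.12 = 15.24 atm.
Adiabatic: P₂ = P₁(V₁/V₂)^γ = 2.49×6.12^(1.3) = 26.24 atm.

adiabatic: 26.2 atm; isothermal: 15.2 atm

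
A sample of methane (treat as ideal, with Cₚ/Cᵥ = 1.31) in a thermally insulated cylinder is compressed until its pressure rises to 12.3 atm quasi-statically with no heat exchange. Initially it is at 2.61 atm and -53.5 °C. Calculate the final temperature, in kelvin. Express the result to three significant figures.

Adiabatic: T₂/T₁ = (P₂/P₁)^((γ−1)/γ).
T₁ = -53.5 °C = 219.6 K.
T₂ = 219.6 × (12.3/2.61)^(0.237) = 317 K.

T₂ ≈ 317 K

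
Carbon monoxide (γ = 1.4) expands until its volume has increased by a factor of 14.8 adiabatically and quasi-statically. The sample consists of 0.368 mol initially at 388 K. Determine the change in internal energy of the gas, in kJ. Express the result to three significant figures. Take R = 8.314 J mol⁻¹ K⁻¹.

ΔU ≈ -1.96 kJ

For a reversible adiabat TV^(γ−1) is constant, so T₂ = T₁ (V₁/V₂)^(γ−1).
T₂ = 388 × (1/14.8)^(0.4) = 132 K.
Q = 0, so ΔU = W_on_gas = nCᵥΔT with Cᵥ = R/(γ−1) = 20.79 J/(mol·K).
ΔU = 0.368 × 20.79 × (132 − 388) = -1958 J.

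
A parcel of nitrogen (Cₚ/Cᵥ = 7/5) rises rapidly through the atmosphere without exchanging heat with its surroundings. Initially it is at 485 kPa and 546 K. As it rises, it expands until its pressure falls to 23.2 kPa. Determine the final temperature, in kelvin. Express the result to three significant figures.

Along an adiabat T P^((1−γ)/γ) is constant, so T₂ = T₁ (P₂/P₁)^((γ−1)/γ).
T₂ = 546 × (23.2/485)^(2/7) = 229.1 K.

T₂ ≈ 229 K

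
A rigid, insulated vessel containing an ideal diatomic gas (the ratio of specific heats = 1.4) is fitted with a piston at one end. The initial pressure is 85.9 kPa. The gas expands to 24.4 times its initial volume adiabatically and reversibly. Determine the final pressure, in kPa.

P₂ ≈ 0.981 kPa

Since PV^γ is constant along a reversible adiabat, P₂ = P₁ (V₁/V₂)^γ.
P₂ = 85.9 × (1/24.4)^(1.4) = 0.981 kPa.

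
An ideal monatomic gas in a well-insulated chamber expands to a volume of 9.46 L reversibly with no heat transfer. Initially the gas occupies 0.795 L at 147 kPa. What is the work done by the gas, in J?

W ≈ 142 J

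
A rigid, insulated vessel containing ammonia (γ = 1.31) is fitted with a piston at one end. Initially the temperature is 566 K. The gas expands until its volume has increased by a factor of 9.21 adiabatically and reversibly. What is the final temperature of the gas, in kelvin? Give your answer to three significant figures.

For a reversible adiabat TV^(γ−1) is constant, so T₂ = T₁ (V₁/V₂)^(γ−1).
T₂ = 566 × (1/9.21)^(0.31) = 284.4 K.

T₂ ≈ 284 K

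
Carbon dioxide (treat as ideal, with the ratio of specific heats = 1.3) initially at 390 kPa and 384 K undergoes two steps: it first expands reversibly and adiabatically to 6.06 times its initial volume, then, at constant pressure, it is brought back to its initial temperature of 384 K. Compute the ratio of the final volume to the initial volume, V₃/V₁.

V₃/V₁ ≈ 10.4

Adiabatic step: V₂/V₁ = 6.06; T₂ = T₁·(1/6.06)^(0.3) = 223.7 K.
Isobaric step: V₃/V₂ = T₃/T₂ = 384/223.7.
V₃/V₁ = (V₂/V₁)(V₃/V₂) = 6.06 × (384/223.7) = 10.4.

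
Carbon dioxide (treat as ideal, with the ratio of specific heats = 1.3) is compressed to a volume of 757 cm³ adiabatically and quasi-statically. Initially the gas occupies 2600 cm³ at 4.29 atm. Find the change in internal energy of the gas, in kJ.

P₂ = P₁(V₁/V₂)^γ = 4.29×(2600/757)^(1.3) = 21.34 atm.
For a reversible adiabat, W_by_gas = (P₁V₁ − P₂V₂)/(γ−1).
W_by = (434700×0.0026 − 2.162×10^6×0.000757) / (0.3) = -1688 J.
Q = 0 ⇒ ΔU = −W_by = 1688 J.

ΔU ≈ 1.69 kJ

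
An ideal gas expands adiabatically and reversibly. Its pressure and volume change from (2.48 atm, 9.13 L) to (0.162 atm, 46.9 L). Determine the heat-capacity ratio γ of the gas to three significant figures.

PV^γ = const ⇒ γ = ln(P₂/P₁) / ln(V₁/V₂).
γ = ln(0.162/2.48) / ln(9.13/46.9) = 1.667.

γ ≈ 1.67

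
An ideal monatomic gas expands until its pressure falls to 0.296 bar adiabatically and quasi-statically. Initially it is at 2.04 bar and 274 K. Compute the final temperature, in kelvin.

T₂ ≈ 127 K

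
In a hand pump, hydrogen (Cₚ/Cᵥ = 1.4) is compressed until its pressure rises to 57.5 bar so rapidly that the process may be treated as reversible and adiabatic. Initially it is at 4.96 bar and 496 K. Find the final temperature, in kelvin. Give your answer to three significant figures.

Adiabatic: T₂/T₁ = (P₂/P₁)^((γ−1)/γ).
T₂ = 496 × (57.5/4.96)^(0.286) = 998.9 K.

T₂ ≈ 999 K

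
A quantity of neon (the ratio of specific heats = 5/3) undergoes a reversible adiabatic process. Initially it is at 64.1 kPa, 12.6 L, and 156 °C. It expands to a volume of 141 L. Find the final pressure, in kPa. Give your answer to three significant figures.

Adiabatic: P₁V₁^γ = P₂V₂^γ ⇒ P₂ = P₁ (V₁/V₂)^γ.
P₂ = 64.1 × (12.6/141)^(5/3) = 1.145 kPa.

P₂ ≈ 1.14 kPa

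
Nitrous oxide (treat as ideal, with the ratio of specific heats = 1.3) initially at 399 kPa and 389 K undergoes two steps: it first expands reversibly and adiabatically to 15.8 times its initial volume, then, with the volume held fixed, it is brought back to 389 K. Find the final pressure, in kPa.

Adiabatic step (PV^γ = const): P₂ = 399×(1/15.8)^(1.3) = 11.03 kPa; T₂ = 389×(1/15.8)^(0.3) = 170 K.
Isochoric: P₃ = P₂(T₃/T₂) = 11.03 × (389/170) = 25.25 kPa.

P₃ ≈ 25.3 kPa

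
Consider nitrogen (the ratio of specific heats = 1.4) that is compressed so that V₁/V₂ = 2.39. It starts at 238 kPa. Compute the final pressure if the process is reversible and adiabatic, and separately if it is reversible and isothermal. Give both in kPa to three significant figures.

Isothermal: P₂ = P₁(V₁/V₂) = 238×2.39 = 568.8 kPa.
Adiabatic: P₂ = P₁(V₁/V₂)^γ = 238×2.39^(1.4) = 806 kPa.

adiabatic: 806 kPa; isothermal: 569 kPa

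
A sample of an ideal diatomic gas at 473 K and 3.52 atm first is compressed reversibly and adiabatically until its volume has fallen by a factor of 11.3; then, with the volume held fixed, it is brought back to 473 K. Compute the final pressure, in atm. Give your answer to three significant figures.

For a diatomic ideal gas γ = 7/5.
Adiabatic step (PV^γ = const): P₂ = 3.52×11.3^(7/5) = 104.9 atm; T₂ = 473×11.3^(2/5) = 1248 K.
Isochoric: P₃ = P₂(T₃/T₂) = 104.9 × (473/1248) = 39.78 atm.

P₃ ≈ 39.8 atm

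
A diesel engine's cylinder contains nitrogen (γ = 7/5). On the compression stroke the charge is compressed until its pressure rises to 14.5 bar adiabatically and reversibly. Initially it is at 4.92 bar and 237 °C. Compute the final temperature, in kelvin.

T₂ ≈ 695 K

Adiabatic: T₂/T₁ = (P₂/P₁)^((γ−1)/γ).
T₁ = 237 °C = 510.1 K.
T₂ = 510.1 × (14.5/4.92)^(2/7) = 694.7 K.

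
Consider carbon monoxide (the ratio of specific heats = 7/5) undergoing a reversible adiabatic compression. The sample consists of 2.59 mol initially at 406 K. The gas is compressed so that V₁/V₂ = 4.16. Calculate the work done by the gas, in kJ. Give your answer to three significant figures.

For a reversible adiabat TV^(γ−1) is constant, so T₂ = T₁ (V₁/V₂)^(γ−1).
T₂ = 406 × 4.16^(2/5) = 718.1 K.
Q = 0, so ΔU = W_on_gas = nCᵥΔT with Cᵥ = R/(γ−1) = 20.79 J/(mol·K).
ΔU = 2.59 × 20.79 × (718.1 − 406) = 16800 J.
Work done by the gas = −ΔU = -16800 J.

W ≈ -16.8 kJ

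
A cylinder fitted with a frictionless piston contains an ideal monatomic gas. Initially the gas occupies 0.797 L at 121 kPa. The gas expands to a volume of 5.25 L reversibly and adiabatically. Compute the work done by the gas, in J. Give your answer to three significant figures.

W ≈ 103 J

γ = 5/3 for a monatomic ideal gas.
P₂ = P₁(V₁/V₂)^γ = 121×(0.797/5.25)^(5/3) = 5.227 kPa.
For a reversible adiabat, W_by_gas = (P₁V₁ − P₂V₂)/(γ−1).
W_by = (121000×0.000797 − 5227×0.00525) / (2/3) = 103.5 J.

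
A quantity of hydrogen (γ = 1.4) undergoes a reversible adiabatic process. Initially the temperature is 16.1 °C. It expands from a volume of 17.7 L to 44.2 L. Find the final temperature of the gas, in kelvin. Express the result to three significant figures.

T₂ ≈ 201 K

For a reversible adiabat TV^(γ−1) is constant, so T₂ = T₁ (V₁/V₂)^(γ−1).
T₁ = 16.1 °C = 289.2 K.
T₂ = 289.2 × (17.7/44.2)^(0.4) = 200.6 K.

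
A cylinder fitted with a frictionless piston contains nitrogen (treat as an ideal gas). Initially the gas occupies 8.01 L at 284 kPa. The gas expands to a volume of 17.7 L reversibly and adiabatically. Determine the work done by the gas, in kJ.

W ≈ 1.55 kJ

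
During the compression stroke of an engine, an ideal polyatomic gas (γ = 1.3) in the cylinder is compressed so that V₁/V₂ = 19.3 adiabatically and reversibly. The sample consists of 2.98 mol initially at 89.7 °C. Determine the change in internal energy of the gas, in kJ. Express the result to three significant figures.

ΔU ≈ 42.9 kJ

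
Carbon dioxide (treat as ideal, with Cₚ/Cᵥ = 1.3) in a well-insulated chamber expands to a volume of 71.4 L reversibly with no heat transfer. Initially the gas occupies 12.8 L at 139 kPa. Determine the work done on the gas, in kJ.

P₂ = P₁(V₁/V₂)^γ = 139×(12.8/71.4)^(1.3) = 14.88 kPa.
For a reversible adiabat, W_by_gas = (P₁V₁ − P₂V₂)/(γ−1).
W_by = (139000×0.0128 − 14880×0.0714) / (0.3) = 2389 J.
W_on_gas = −W_by = -2389 J.

W ≈ -2.39 kJ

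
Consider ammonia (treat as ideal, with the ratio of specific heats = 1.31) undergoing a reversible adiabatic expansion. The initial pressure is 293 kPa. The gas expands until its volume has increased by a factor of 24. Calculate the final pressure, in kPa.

Since PV^γ is constant along a reversible adiabat, P₂ = P₁ (V₁/V₂)^γ.
P₂ = 293 × (1/24)^(1.31) = 4.558 kPa.

P₂ ≈ 4.56 kPa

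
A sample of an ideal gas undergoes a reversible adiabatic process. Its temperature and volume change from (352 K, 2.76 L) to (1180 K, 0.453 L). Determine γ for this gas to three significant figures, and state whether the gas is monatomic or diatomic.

γ ≈ 1.67; monatomic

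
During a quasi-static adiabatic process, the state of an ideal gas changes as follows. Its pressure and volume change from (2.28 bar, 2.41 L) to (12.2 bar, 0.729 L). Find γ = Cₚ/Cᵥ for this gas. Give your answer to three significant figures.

γ ≈ 1.40

PV^γ = const ⇒ γ = ln(P₂/P₁) / ln(V₁/V₂).
γ = ln(12.2/2.28) / ln(2.41/0.729) = 1.403.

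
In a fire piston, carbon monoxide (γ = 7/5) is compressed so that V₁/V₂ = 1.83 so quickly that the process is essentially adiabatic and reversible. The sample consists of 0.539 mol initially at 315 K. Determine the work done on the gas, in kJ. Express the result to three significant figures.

W ≈ 0.965 kJ

Adiabatic: T₁V₁^(γ−1) = T₂V₂^(γ−1) ⇒ T₂ = T₁ (V₁/V₂)^(γ−1).
T₂ = 315 × 1.83^(2/5) = 401.1 K.
Q = 0, so ΔU = W_on_gas = nCᵥΔT with Cᵥ = R/(γ−1) = 20.79 J/(mol·K).
ΔU = 0.539 × 20.79 × (401.1 − 315) = 965 J.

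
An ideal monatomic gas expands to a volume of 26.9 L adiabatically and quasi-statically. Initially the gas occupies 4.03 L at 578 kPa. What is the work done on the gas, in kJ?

γ = 5/3 for a monatomic ideal gas.
P₂ = P₁(V₁/V₂)^γ = 578×(4.03/26.9)^(5/3) = 24.43 kPa.
For a reversible adiabat, W_by_gas = (P₁V₁ − P₂V₂)/(γ−1).
W_by = (578000×0.00403 − 24430×0.0269) / (2/3) = 2508 J.
W_on_gas = −W_by = -2508 J.

W ≈ -2.51 kJ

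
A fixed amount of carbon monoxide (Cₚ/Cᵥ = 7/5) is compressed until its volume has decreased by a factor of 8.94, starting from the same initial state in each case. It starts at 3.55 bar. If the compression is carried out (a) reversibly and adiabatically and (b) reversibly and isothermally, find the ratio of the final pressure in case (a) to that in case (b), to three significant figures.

Isothermal: P_b = P₁(V₁/V₂) = 3.55×8.94.
Adiabatic: P_a = P₁(V₁/V₂)^γ = 3.55×8.94^(7/5).
P_a/P_b = (V₁/V₂)^(γ−1) = 8.94^(2/5) = 2.402.

P_adiabatic / P_isothermal ≈ 2.40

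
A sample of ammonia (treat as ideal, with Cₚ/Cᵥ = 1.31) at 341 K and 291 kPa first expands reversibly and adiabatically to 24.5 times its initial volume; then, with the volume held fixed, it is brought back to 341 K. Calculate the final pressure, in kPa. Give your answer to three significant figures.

Adiabatic step (PV^γ = const): P₂ = 291×(1/24.5)^(1.31) = 4.406 kPa; T₂ = 341×(1/24.5)^(0.31) = 126.5 K.
Isochoric: P₃ = P₂(T₃/T₂) = 4.406 × (341/126.5) = 11.88 kPa.

P₃ ≈ 11.9 kPa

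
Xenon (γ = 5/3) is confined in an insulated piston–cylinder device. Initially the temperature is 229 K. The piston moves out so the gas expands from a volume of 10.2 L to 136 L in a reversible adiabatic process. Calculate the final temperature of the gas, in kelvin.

T₂ ≈ 40.7 K

For a reversible adiabat TV^(γ−1) is constant, so T₂ = T₁ (V₁/V₂)^(γ−1).
T₂ = 229 × (10.2/136)^(2/3) = 40.73 K.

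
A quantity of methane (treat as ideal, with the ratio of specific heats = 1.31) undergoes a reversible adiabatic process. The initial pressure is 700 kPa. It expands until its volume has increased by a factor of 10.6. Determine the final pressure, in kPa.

Adiabatic: P₁V₁^γ = P₂V₂^γ ⇒ P₂ = P₁ (V₁/V₂)^γ.
P₂ = 700 × (1/10.6)^(1.31) = 31.76 kPa.

P₂ ≈ 31.8 kPa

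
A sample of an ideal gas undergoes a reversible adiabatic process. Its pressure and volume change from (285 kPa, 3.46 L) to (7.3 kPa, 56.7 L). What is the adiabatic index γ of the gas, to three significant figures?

PV^γ = const ⇒ γ = ln(P₂/P₁) / ln(V₁/V₂).
γ = ln(7.3/285) / ln(3.46/56.7) = 1.31.

γ ≈ 1.31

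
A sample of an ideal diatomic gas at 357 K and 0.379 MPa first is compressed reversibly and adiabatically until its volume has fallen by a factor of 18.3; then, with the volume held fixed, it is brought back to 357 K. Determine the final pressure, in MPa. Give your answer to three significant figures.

P₃ ≈ 6.94 MPa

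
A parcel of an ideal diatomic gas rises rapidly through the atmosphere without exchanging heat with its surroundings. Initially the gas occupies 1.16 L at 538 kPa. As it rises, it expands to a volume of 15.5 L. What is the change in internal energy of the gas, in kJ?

γ = 7/5 for a diatomic ideal gas.
P₂ = P₁(V₁/V₂)^γ = 538×(1.16/15.5)^(7/5) = 14.27 kPa.
For a reversible adiabat, W_by_gas = (P₁V₁ − P₂V₂)/(γ−1).
W_by = (538000×0.00116 − 14270×0.0155) / (2/5) = 1007 J.
Q = 0 ⇒ ΔU = −W_by = -1007 J.

ΔU ≈ -1.01 kJ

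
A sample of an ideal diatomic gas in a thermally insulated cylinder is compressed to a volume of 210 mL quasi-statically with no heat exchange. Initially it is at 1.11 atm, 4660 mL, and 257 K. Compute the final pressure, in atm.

Since PV^γ is constant along a reversible adiabat, P₂ = P₁ (V₁/V₂)^γ.
γ = 7/5 for a diatomic ideal gas.
P₂ = 1.11 × (4660/210)^(7/5) = 85.11 atm.

P₂ ≈ 85.1 atm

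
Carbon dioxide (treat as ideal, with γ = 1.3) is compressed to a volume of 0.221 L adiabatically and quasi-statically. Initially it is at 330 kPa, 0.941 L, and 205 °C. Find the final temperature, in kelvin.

T₂ ≈ 738 K

For a reversible adiabat TV^(γ−1) is constant, so T₂ = T₁ (V₁/V₂)^(γ−1).
T₁ = 205 °C = 478.1 K.
T₂ = 478.1 × (0.941/0.221)^(0.3) = 738.5 K.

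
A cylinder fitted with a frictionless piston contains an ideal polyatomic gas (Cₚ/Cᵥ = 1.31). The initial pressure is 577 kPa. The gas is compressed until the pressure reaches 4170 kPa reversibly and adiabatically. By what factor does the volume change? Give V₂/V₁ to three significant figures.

From PV^γ = const, V₂/V₁ = (P₁/P₂)^(1/γ).
V₂/V₁ = (577/4170)^(0.763) = 0.221.

V₂/V₁ ≈ 0.221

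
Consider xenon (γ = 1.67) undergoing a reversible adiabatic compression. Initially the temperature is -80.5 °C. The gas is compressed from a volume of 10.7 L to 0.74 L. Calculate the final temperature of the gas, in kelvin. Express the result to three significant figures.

T₂ ≈ 1150 K

For a reversible adiabat TV^(γ−1) is constant, so T₂ = T₁ (V₁/V₂)^(γ−1).
T₁ = -80.5 °C = 192.6 K.
T₂ = 192.6 × (10.7/0.74)^(0.67) = 1154 K.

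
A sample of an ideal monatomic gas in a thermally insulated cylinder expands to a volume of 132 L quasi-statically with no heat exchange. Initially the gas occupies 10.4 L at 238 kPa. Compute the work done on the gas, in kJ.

W ≈ -3.03 kJ

γ = 5/3 for a monatomic ideal gas.
P₂ = P₁(V₁/V₂)^γ = 238×(10.4/132)^(5/3) = 3.446 kPa.
For a reversible adiabat, W_by_gas = (P₁V₁ − P₂V₂)/(γ−1).
W_by = (238000×0.0104 − 3446×0.132) / (2/3) = 3030 J.
W_on_gas = −W_by = -3030 J.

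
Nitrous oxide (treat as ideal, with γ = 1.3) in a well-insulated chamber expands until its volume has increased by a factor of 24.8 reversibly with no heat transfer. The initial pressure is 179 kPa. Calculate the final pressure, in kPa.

P₂ ≈ 2.75 kPa

Adiabatic: P₁V₁^γ = P₂V₂^γ ⇒ P₂ = P₁ (V₁/V₂)^γ.
P₂ = 179 × (1/24.8)^(1.3) = 2.755 kPa.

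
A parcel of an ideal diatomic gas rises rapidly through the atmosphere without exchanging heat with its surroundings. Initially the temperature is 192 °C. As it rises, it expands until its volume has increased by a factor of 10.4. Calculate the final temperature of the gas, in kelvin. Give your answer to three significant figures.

T₂ ≈ 182 K

Adiabatic: T₁V₁^(γ−1) = T₂V₂^(γ−1) ⇒ T₂ = T₁ (V₁/V₂)^(γ−1).
For a diatomic ideal gas γ = 7/5, so γ−1 = 2/5.
T₁ = 192 °C = 465.1 K.
T₂ = 465.1 × (1/10.4)^(2/5) = 182.3 K.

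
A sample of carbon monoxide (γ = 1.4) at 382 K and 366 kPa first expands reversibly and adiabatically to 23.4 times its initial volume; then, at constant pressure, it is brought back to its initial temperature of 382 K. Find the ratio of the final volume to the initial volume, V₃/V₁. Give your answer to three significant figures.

V₃/V₁ ≈ 82.6

Adiabatic step: V₂/V₁ = 23.4; T₂ = T₁·(1/23.4)^(0.4) = 108.2 K.
Isobaric step: V₃/V₂ = T₃/T₂ = 382/108.2.
V₃/V₁ = (V₂/V₁)(V₃/V₂) = 23.4 × (382/108.2) = 82.59.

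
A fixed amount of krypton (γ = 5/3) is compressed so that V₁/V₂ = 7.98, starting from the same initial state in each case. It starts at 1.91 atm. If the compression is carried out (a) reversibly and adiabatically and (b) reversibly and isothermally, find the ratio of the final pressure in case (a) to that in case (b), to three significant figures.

Isothermal: P_b = P₁(V₁/V₂) = 1.91×7.98.
Adiabatic: P_a = P₁(V₁/V₂)^γ = 1.91×7.98^(5/3).
P_a/P_b = (V₁/V₂)^(γ−1) = 7.98^(2/3) = 3.993.

P_adiabatic / P_isothermal ≈ 3.99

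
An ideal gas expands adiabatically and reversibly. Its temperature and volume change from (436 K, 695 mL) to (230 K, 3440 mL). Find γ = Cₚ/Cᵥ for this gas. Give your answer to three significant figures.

TV^(γ−1) = const ⇒ γ − 1 = ln(T₂/T₁) / ln(V₁/V₂).
γ = 1 + ln(230/436) / ln(695/3440) = 1.4.

γ ≈ 1.40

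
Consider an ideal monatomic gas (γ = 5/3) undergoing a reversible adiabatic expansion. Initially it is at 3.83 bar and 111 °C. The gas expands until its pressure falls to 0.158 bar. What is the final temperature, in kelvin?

T₂ ≈ 107 K

Adiabatic: T₂/T₁ = (P₂/P₁)^((γ−1)/γ).
T₁ = 111 °C = 384.1 K.
T₂ = 384.1 × (0.158/3.83)^(2/5) = 107.3 K.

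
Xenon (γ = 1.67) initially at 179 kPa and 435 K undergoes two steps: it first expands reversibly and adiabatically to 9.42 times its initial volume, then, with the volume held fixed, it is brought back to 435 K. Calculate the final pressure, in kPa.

P₃ ≈ 19.0 kPa

Adiabatic step (PV^γ = const): P₂ = 179×(1/9.42)^(1.67) = 4.229 kPa; T₂ = 435×(1/9.42)^(0.67) = 96.8 K.
Isochoric: P₃ = P₂(T₃/T₂) = 4.229 × (435/96.8) = 19 kPa.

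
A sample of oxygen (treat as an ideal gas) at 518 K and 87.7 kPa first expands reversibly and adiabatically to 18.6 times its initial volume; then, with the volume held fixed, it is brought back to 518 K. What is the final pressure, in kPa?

P₃ ≈ 4.72 kPa

For a diatomic ideal gas γ = 7/5.
Adiabatic step (PV^γ = const): P₂ = 87.7×(1/18.6)^(7/5) = 1.464 kPa; T₂ = 518×(1/18.6)^(2/5) = 160.9 K.
Isochoric: P₃ = P₂(T₃/T₂) = 1.464 × (518/160.9) = 4.715 kPa.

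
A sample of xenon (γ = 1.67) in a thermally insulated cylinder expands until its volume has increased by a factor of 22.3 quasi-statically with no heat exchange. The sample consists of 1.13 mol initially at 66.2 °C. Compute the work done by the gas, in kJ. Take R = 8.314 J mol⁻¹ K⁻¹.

W ≈ 4.16 kJ

For a reversible adiabat TV^(γ−1) is constant, so T₂ = T₁ (V₁/V₂)^(γ−1).
T₁ = 66.2 °C = 339.3 K.
T₂ = 339.3 × (1/22.3)^(0.67) = 42.39 K.
Q = 0, so ΔU = W_on_gas = nCᵥΔT with Cᵥ = R/(γ−1) = 12.41 J/(mol·K).
ΔU = 1.13 × 12.41 × (42.39 − 339.3) = -4164 J.
Work done by the gas = −ΔU = 4164 J.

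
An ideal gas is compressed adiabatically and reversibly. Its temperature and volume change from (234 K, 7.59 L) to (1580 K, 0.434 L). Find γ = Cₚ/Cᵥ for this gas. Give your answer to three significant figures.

γ ≈ 1.67

TV^(γ−1) = const ⇒ γ − 1 = ln(T₂/T₁) / ln(V₁/V₂).
γ = 1 + ln(1580/234) / ln(7.59/0.434) = 1.667.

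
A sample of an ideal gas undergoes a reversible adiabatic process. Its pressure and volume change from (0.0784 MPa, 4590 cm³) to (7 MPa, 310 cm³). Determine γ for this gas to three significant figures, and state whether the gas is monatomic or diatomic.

PV^γ = const ⇒ γ = ln(P₂/P₁) / ln(V₁/V₂).
γ = ln(7/0.0784) / ln(4590/310) = 1.667.
γ ≈ 1.67 is close to 5/3, so the gas is monatomic.

γ ≈ 1.67; monatomic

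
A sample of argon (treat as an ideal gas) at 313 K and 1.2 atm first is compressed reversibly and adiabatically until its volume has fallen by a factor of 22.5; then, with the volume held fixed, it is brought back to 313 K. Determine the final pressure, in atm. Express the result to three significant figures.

For a monatomic ideal gas γ = 5/3.
Adiabatic step (PV^γ = const): P₂ = 1.2×22.5^(5/3) = 215.2 atm; T₂ = 313×22.5^(2/3) = 2495 K.
Isochoric: P₃ = P₂(T₃/T₂) = 215.2 × (313/2495) = 27 atm.

P₃ ≈ 27.0 atm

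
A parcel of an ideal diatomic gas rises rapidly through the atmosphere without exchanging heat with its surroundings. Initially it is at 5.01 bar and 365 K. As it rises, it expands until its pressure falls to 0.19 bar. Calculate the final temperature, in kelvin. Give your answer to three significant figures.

Adiabatic: T₂/T₁ = (P₂/P₁)^((γ−1)/γ).
For a diatomic ideal gas γ = 7/5, so (γ−1)/γ = 2/7.
T₂ = 365 × (0.19/5.01)^(2/7) = 143.3 K.

T₂ ≈ 143 K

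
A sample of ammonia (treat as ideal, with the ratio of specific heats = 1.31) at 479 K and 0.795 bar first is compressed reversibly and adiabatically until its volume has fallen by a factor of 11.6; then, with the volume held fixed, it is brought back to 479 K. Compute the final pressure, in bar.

P₃ ≈ 9.22 bar

Adiabatic step (PV^γ = const): P₂ = 0.795×11.6^(1.31) = 19.72 bar; T₂ = 479×11.6^(0.31) = 1024 K.
Isochoric: P₃ = P₂(T₃/T₂) = 19.72 × (479/1024) = 9.222 bar.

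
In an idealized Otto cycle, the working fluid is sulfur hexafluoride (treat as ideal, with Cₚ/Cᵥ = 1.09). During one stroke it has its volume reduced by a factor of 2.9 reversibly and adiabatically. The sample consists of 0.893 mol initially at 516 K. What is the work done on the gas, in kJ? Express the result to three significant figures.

W ≈ 4.28 kJ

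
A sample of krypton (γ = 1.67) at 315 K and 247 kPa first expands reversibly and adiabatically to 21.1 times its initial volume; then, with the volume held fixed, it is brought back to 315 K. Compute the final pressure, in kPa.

P₃ ≈ 11.7 kPa

Adiabatic step (PV^γ = const): P₂ = 247×(1/21.1)^(1.67) = 1.518 kPa; T₂ = 315×(1/21.1)^(0.67) = 40.84 K.
Isochoric: P₃ = P₂(T₃/T₂) = 1.518 × (315/40.84) = 11.71 kPa.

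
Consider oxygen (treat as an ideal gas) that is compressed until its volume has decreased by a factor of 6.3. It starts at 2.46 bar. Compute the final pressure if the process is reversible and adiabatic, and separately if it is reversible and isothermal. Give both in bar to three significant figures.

adiabatic: 32.4 bar; isothermal: 15.5 bar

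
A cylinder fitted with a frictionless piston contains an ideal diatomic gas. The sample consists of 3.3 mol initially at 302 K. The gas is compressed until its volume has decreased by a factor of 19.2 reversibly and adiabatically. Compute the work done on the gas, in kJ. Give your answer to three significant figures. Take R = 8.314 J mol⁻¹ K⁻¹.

W ≈ 46.8 kJ

Adiabatic: T₁V₁^(γ−1) = T₂V₂^(γ−1) ⇒ T₂ = T₁ (V₁/V₂)^(γ−1).
γ = 7/5 for a diatomic ideal gas, so γ−1 = 2/5.
T₂ = 302 × 19.2^(2/5) = 984.8 K.
Q = 0, so ΔU = W_on_gas = nCᵥΔT with Cᵥ = R/(γ−1) = 20.79 J/(mol·K).
ΔU = 3.3 × 20.79 × (984.8 − 302) = 46830 J.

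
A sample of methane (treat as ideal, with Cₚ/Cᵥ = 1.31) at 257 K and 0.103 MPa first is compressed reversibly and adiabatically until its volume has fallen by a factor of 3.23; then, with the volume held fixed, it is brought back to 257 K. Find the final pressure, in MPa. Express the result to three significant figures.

P₃ ≈ 0.333 MPa

Adiabatic step (PV^γ = const): P₂ = 0.103×3.23^(1.31) = 0.4785 MPa; T₂ = 257×3.23^(0.31) = 369.6 K.
Isochoric: P₃ = P₂(T₃/T₂) = 0.4785 × (257/369.6) = 0.3327 MPa.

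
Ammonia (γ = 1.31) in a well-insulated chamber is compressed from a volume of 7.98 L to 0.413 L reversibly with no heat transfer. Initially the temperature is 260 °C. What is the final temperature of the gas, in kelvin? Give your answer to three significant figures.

Adiabatic: T₁V₁^(γ−1) = T₂V₂^(γ−1) ⇒ T₂ = T₁ (V₁/V₂)^(γ−1).
T₁ = 260 °C = 533.1 K.
T₂ = 533.1 × (7.98/0.413)^(0.31) = 1335 K.

T₂ ≈ 1340 K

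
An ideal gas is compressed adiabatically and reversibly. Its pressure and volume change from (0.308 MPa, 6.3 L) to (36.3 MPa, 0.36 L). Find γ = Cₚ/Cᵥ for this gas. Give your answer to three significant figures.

PV^γ = const ⇒ γ = ln(P₂/P₁) / ln(V₁/V₂).
γ = ln(36.3/0.308) / ln(6.3/0.36) = 1.666.

γ ≈ 1.67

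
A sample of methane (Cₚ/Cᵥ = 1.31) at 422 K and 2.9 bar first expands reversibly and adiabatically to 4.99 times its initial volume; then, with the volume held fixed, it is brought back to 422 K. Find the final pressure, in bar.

Adiabatic step (PV^γ = const): P₂ = 2.9×(1/4.99)^(1.31) = 0.3531 bar; T₂ = 422×(1/4.99)^(0.31) = 256.4 K.
Isochoric: P₃ = P₂(T₃/T₂) = 0.3531 × (422/256.4) = 0.5812 bar.

P₃ ≈ 0.581 bar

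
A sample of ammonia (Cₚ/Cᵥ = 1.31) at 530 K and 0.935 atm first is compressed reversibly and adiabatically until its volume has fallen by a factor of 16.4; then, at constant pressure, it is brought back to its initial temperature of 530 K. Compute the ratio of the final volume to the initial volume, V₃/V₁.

V₃/V₁ ≈ 0.0256

Adiabatic step: V₂/V₁ = 0.06098; T₂ = T₁·16.4^(0.31) = 1261 K.
Isobaric step: V₃/V₂ = T₃/T₂ = 530/1261.
V₃/V₁ = (V₂/V₁)(V₃/V₂) = 0.06098 × (530/1261) = 0.02562.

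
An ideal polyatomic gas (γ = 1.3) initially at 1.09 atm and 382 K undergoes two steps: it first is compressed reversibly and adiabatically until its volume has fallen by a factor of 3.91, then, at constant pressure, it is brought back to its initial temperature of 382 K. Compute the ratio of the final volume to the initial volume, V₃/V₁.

V₃/V₁ ≈ 0.170

Adiabatic step: V₂/V₁ = 0.2558; T₂ = T₁·3.91^(0.3) = 575.1 K.
Isobaric step: V₃/V₂ = T₃/T₂ = 382/575.1.
V₃/V₁ = (V₂/V₁)(V₃/V₂) = 0.2558 × (382/575.1) = 0.1699.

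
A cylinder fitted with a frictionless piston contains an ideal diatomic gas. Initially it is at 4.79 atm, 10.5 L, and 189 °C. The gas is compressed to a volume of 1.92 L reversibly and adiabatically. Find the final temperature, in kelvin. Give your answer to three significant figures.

Adiabatic: T₁V₁^(γ−1) = T₂V₂^(γ−1) ⇒ T₂ = T₁ (V₁/V₂)^(γ−1).
γ = 7/5 for a diatomic ideal gas.
T₁ = 189 °C = 462.1 K.
T₂ = 462.1 × (10.5/1.92)^(2/5) = 911.9 K.

T₂ ≈ 912 K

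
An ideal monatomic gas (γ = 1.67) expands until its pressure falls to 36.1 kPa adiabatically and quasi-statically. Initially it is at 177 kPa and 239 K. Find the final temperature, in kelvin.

Adiabatic: T₂/T₁ = (P₂/P₁)^((γ−1)/γ).
T₂ = 239 × (36.1/177)^(0.401) = 126.3 K.

T₂ ≈ 126 K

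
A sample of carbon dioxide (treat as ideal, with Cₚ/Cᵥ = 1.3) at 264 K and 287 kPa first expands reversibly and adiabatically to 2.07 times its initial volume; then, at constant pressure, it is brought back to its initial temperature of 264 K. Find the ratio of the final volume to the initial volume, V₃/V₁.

Adiabatic step: V₂/V₁ = 2.07; T₂ = T₁·(1/2.07)^(0.3) = 212.2 K.
Isobaric step: V₃/V₂ = T₃/T₂ = 264/212.2.
V₃/V₁ = (V₂/V₁)(V₃/V₂) = 2.07 × (264/212.2) = 2.575.

V₃/V₁ ≈ 2.57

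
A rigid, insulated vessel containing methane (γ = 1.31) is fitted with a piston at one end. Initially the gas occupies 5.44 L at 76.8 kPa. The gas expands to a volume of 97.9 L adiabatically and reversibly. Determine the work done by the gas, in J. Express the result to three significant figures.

W ≈ 798 J

P₂ = P₁(V₁/V₂)^γ = 76.8×(5.44/97.9)^(1.31) = 1.742 kPa.
For a reversible adiabat, W_by_gas = (P₁V₁ − P₂V₂)/(γ−1).
W_by = (76800×0.00544 − 1742×0.0979) / (0.31) = 797.6 J.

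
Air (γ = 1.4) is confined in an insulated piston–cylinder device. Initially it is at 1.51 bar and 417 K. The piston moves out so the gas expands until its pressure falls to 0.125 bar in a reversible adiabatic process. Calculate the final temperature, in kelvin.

Adiabatic: T₂/T₁ = (P₂/P₁)^((γ−1)/γ).
T₂ = 417 × (0.125/1.51)^(0.286) = 204.6 K.

T₂ ≈ 205 K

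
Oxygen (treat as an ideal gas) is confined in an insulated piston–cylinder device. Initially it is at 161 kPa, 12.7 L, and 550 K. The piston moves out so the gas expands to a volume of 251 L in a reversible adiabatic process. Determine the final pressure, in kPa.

P₂ ≈ 2.47 kPa

Adiabatic: P₁V₁^γ = P₂V₂^γ ⇒ P₂ = P₁ (V₁/V₂)^γ.
γ = 7/5 for a diatomic ideal gas.
P₂ = 161 × (12.7/251)^(7/5) = 2.469 kPa.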